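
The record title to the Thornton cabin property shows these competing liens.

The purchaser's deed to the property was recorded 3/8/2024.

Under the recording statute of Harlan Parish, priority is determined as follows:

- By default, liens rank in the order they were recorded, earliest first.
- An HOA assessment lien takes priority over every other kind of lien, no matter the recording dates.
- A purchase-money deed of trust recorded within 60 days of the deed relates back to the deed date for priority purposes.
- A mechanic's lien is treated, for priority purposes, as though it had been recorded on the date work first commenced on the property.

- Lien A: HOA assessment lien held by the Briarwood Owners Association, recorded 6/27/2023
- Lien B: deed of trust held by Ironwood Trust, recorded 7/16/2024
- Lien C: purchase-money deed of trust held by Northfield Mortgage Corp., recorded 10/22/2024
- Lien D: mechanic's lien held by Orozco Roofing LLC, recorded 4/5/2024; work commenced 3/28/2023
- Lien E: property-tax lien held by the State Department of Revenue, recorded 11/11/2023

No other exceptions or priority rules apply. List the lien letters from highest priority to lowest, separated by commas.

First, effective dates: C was recorded 228 days after the deed — beyond 60 days — so no relation-back applies; D relates back to 3/28/2023 (work commenced).
A is an HOA assessment lien, so it outranks all other liens regardless of date.
Among the remaining liens, by effective date: D (3/28/2023), E (11/11/2023), B (7/16/2024), C (10/22/2024).

A, D, E, B, C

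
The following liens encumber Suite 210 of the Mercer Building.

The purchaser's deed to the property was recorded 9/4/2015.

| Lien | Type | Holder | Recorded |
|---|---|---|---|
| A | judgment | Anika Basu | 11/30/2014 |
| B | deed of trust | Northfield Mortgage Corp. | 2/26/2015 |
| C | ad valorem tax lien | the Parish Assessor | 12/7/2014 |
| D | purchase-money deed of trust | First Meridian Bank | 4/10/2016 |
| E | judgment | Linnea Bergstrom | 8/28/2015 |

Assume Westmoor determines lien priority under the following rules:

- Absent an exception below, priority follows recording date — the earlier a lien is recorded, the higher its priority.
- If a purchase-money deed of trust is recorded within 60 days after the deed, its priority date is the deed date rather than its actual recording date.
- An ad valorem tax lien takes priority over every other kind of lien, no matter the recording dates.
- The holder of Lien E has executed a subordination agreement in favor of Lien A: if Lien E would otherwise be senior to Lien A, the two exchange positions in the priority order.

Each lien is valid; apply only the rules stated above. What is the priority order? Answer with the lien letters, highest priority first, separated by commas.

C, A, B, E, D

Adjusting effective dates: D was recorded 219 days after the deed, outside the 60-day window, so it keeps its recording date.
C, as an ad valorem tax lien, has superpriority and ranks first.
Remaining liens by effective date: A (11/30/2014), B (2/26/2015), E (8/28/2015), D (4/10/2016).
E is already junior to A, so the subordination agreement changes nothing.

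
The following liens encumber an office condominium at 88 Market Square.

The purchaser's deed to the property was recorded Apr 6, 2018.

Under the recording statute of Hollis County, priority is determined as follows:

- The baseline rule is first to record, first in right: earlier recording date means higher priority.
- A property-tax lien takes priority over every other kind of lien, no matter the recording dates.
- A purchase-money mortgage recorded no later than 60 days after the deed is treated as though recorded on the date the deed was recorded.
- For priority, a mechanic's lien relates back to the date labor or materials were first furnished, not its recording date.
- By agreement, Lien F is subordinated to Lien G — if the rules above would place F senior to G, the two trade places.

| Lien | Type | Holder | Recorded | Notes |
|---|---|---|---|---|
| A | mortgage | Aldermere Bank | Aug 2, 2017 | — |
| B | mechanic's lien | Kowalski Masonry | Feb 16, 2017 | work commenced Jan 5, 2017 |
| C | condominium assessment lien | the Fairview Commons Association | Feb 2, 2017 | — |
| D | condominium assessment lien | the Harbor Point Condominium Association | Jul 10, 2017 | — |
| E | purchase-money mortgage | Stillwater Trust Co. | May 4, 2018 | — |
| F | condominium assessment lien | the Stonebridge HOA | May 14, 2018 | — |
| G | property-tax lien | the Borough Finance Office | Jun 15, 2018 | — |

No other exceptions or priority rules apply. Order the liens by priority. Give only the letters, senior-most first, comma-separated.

G, B, C, D, A, E, F

First, effective dates: B relates back to Jan 5, 2017 (work commenced); E relates back to the deed date Apr 6, 2018.
G, as a property-tax lien, has superpriority and ranks first.
The other liens, earliest effective date first: B (Jan 5, 2017), C (Feb 2, 2017), D (Jul 10, 2017), A (Aug 2, 2017), E (Apr 6, 2018), F (May 14, 2018).
Since F is not senior to G, the subordination leaves the order unchanged.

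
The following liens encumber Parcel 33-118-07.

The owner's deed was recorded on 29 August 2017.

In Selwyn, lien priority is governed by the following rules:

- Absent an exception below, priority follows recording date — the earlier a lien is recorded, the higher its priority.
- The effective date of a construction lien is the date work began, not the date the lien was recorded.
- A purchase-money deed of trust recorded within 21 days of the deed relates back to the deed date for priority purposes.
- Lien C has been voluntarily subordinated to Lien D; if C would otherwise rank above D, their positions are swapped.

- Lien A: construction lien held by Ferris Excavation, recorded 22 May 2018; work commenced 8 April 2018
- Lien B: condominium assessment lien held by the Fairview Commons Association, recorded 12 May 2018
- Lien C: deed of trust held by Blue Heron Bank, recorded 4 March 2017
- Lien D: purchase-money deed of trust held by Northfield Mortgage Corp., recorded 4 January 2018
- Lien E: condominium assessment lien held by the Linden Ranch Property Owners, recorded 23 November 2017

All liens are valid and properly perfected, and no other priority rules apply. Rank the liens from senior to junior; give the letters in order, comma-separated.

D, E, C, A, B

Effective dates: A is treated as recorded 8 April 2018, the work-commencement date; D was recorded 128 days after the deed, outside the 21-day window, so it keeps its recording date.
By effective date: C (4 March 2017), E (23 November 2017), D (4 January 2018), A (8 April 2018), B (12 May 2018).
C is senior to D before the subordination, so the two trade places.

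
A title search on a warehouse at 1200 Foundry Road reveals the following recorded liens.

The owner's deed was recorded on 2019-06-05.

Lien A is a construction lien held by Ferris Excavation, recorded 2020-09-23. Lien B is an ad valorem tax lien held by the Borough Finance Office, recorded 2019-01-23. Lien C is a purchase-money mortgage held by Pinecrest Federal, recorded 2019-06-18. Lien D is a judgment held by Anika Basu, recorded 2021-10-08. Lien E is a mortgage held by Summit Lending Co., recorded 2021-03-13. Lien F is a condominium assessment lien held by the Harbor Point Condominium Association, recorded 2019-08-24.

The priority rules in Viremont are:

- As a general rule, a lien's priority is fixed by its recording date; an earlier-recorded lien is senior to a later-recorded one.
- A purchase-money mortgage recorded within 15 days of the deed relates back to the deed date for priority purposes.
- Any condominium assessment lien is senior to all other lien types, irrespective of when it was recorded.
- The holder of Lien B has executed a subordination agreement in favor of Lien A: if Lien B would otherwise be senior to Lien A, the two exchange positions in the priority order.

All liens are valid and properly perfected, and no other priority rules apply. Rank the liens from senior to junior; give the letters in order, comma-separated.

F, A, C, B, E, D

Adjusting effective dates: C relates back to the deed date 2019-06-05.
F is a condominium assessment lien and takes priority over every other lien.
Remaining liens by effective date: B (2019-01-23), C (2019-06-05), A (2020-09-23), E (2021-03-13), D (2021-10-08).
B is senior to A before the subordination, so the two trade places.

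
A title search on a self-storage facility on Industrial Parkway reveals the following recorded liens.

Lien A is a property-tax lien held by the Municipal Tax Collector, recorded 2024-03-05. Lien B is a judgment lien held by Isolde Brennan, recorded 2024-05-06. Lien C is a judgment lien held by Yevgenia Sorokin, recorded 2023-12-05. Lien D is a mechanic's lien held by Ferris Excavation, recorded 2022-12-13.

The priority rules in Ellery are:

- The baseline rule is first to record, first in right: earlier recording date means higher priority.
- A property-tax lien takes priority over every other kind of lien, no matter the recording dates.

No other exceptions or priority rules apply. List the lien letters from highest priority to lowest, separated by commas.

A, as a property-tax lien, has superpriority and ranks first.
Among the remaining liens, by effective date: D (2022-12-13), C (2023-12-05), B (2024-05-06).

A, D, C, B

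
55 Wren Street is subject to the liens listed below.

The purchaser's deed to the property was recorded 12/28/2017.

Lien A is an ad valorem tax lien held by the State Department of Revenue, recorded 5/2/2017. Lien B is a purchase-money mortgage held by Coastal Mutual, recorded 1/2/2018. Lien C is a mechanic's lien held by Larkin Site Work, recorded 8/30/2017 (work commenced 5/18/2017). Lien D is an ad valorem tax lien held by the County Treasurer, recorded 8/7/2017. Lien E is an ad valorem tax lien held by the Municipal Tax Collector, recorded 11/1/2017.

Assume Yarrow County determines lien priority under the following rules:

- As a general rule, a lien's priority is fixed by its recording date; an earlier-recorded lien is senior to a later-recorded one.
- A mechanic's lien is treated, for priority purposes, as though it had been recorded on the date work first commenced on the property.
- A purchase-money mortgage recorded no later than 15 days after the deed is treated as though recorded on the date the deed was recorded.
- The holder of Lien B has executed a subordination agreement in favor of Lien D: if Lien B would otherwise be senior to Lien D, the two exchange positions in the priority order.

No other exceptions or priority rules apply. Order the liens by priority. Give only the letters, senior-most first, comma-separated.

Effective dates: B was recorded within the 15-day window, so its effective date is the deed date 12/28/2017; C's effective date is 5/18/2017, when work began.
Sorted by effective date: A (5/2/2017), C (5/18/2017), D (8/7/2017), E (11/1/2017), B (12/28/2017).
Since B is not senior to D, the subordination leaves the order unchanged.

A, C, D, E, B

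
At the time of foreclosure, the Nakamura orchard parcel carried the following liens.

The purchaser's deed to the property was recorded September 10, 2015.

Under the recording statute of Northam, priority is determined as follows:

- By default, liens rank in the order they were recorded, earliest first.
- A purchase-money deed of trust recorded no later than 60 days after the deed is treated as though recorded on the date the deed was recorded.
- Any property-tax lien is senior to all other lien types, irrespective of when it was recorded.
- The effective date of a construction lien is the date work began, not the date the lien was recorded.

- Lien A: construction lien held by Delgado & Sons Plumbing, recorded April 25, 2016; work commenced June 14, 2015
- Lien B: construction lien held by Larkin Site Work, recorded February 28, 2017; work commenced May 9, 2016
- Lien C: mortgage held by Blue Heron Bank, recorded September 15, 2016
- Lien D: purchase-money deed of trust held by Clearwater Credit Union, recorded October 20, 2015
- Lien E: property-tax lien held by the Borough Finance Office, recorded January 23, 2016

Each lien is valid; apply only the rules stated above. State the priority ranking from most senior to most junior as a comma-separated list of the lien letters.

Adjusting effective dates: A relates back to June 14, 2015 (work commenced); B's effective date is May 9, 2016, when work began; D was recorded within the 60-day window, so its effective date is the deed date September 10, 2015.
E, as a property-tax lien, has superpriority and ranks first.
Among the remaining liens, by effective date: A (June 14, 2015), D (September 10, 2015), B (May 9, 2016), C (September 15, 2016).

E, A, D, B, C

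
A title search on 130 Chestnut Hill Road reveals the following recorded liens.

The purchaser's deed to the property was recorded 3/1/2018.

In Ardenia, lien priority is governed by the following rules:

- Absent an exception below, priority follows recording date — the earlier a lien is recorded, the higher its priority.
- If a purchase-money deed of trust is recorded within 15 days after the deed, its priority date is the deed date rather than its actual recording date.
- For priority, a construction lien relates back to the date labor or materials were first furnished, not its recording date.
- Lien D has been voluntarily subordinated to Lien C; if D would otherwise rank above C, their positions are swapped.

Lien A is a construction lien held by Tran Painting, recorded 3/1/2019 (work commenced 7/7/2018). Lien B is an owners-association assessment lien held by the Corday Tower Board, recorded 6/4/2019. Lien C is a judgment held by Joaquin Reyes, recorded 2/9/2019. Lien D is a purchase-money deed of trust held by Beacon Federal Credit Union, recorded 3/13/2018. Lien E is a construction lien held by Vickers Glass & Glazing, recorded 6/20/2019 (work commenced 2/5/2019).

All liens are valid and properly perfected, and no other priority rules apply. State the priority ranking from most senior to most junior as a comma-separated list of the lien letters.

C, A, E, D, B

Adjusting effective dates: A is treated as recorded 7/7/2018, the work-commencement date; D's effective date is the deed date, 3/1/2018; E is treated as recorded 2/5/2019, the work-commencement date.
By effective date, earliest first: D (3/1/2018), A (7/7/2018), E (2/5/2019), C (2/9/2019), B (6/4/2019).
D is senior to C before the subordination, so the two trade places.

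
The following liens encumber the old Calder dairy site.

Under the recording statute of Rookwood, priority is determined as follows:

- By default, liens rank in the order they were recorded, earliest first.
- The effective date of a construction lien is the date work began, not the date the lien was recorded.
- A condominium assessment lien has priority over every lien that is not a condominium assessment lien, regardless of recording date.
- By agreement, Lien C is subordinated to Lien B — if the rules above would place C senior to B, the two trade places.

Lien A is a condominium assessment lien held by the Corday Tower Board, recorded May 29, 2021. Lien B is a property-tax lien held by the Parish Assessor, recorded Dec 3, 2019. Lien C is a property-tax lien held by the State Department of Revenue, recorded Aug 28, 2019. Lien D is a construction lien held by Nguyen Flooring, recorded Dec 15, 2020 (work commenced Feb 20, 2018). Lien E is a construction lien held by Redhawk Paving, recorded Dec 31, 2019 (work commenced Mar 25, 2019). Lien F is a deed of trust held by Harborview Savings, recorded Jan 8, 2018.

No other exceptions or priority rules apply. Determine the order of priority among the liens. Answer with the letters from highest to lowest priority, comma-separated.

First, effective dates: D relates back to Feb 20, 2018 (work commenced); E relates back to Mar 25, 2019 (work commenced).
A is a condominium assessment lien and takes priority over every other lien.
Among the remaining liens, by effective date: F (Jan 8, 2018), D (Feb 20, 2018), E (Mar 25, 2019), C (Aug 28, 2019), B (Dec 3, 2019).
C would otherwise be senior to B, so under the subordination agreement C and B exchange positions.

A, F, D, E, B, C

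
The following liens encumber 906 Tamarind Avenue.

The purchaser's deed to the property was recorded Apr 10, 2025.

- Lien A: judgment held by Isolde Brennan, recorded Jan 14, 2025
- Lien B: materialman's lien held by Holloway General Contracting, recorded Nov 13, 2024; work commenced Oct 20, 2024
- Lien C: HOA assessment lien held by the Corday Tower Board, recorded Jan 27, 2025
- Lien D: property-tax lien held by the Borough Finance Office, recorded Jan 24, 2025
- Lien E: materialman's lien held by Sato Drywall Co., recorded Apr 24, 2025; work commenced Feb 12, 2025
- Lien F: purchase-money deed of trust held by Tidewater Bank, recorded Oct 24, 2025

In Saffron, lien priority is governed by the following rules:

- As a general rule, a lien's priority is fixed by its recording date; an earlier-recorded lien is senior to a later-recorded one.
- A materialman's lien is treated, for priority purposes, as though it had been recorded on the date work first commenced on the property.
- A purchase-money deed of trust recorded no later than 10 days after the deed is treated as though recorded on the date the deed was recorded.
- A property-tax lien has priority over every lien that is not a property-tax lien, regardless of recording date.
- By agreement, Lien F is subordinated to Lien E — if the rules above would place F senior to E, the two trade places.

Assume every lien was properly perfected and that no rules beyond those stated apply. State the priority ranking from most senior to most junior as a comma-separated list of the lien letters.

D, B, A, C, E, F

Effective dates: B is treated as recorded Oct 20, 2024, the work-commencement date; E relates back to Feb 12, 2025 (work commenced); F was recorded 197 days after the deed, outside the 10-day window, so it keeps its recording date.
As a property-tax lien, D is senior to every other lien.
Ordering the rest by effective date: B (Oct 20, 2024), A (Jan 14, 2025), C (Jan 27, 2025), E (Feb 12, 2025), F (Oct 24, 2025).
F already ranks below E; the subordination has no effect.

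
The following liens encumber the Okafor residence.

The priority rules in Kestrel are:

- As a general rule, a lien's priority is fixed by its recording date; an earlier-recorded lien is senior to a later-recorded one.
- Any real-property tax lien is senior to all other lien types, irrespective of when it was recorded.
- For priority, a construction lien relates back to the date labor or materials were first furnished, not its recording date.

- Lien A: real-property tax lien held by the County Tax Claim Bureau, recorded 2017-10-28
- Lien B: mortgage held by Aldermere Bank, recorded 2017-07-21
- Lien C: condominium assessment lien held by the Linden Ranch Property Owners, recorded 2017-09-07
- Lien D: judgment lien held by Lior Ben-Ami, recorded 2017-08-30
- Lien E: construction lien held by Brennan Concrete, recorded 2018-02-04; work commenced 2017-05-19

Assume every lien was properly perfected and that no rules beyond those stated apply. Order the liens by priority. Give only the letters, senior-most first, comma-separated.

A, E, B, D, C

Effective dates after the stated exceptions: E relates back to 2017-05-19 (work commenced).
A is a real-property tax lien and takes priority over every other lien.
Remaining liens by effective date: E (2017-05-19), B (2017-07-21), D (2017-08-30), C (2017-09-07).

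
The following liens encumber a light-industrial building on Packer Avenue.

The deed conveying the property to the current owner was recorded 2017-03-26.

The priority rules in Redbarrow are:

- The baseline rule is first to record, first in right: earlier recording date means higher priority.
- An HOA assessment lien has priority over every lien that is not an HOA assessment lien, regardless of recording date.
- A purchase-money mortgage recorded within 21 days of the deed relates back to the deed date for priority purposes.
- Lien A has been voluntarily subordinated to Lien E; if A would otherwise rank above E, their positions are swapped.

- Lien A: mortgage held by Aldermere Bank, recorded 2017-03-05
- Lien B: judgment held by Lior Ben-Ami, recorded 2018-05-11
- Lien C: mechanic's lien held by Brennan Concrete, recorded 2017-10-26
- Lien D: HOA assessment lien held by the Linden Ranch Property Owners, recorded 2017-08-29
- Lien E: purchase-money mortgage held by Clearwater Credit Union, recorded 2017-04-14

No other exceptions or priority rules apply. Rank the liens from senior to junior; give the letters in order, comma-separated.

Adjusting effective dates: E was recorded within the 21-day window, so its effective date is the deed date 2017-03-26.
D is an HOA assessment lien, so it outranks all other liens regardless of date.
Remaining liens by effective date: A (2017-03-05), E (2017-03-26), C (2017-10-26), B (2018-05-11).
A is senior to E before the subordination, so the two trade places.

D, E, A, C, B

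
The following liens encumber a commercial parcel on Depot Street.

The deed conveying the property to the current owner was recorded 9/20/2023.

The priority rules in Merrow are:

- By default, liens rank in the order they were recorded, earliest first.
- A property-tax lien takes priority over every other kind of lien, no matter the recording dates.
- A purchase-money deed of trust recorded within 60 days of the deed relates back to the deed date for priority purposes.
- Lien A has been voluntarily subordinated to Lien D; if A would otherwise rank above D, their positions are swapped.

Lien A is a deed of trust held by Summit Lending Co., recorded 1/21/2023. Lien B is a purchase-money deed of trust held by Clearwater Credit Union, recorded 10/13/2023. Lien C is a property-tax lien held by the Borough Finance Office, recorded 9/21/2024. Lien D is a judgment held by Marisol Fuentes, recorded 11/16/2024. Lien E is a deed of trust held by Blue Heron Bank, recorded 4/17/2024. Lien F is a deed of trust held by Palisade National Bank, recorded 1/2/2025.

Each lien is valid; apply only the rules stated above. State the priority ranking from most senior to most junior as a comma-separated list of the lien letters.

C, D, B, E, A, F

First, effective dates: B's effective date is the deed date, 9/20/2023.
As a property-tax lien, C is senior to every other lien.
Remaining liens by effective date: A (1/21/2023), B (9/20/2023), E (4/17/2024), D (11/16/2024), F (1/2/2025).
The subordination applies — A was senior to D — so A and D swap.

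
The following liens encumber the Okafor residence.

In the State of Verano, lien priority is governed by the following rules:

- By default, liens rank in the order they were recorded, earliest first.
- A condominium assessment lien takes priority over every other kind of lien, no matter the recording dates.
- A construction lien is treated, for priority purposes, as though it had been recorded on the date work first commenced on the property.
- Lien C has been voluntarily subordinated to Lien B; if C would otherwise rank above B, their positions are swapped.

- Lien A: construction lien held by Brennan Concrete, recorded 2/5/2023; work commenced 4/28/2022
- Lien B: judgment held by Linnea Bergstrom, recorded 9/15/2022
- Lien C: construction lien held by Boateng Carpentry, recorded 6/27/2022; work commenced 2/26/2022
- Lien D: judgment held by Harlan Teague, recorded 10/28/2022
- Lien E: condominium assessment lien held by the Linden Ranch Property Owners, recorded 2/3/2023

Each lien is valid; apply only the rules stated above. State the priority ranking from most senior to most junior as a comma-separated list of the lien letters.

First, effective dates: A's effective date is 4/28/2022, when work began; C is treated as recorded 2/26/2022, the work-commencement date.
E is a condominium assessment lien, so it outranks all other liens regardless of date.
Among the remaining liens, by effective date: C (2/26/2022), A (4/28/2022), B (9/15/2022), D (10/28/2022).
Because C would otherwise rank above B, the subordination swaps them.

E, B, A, C, D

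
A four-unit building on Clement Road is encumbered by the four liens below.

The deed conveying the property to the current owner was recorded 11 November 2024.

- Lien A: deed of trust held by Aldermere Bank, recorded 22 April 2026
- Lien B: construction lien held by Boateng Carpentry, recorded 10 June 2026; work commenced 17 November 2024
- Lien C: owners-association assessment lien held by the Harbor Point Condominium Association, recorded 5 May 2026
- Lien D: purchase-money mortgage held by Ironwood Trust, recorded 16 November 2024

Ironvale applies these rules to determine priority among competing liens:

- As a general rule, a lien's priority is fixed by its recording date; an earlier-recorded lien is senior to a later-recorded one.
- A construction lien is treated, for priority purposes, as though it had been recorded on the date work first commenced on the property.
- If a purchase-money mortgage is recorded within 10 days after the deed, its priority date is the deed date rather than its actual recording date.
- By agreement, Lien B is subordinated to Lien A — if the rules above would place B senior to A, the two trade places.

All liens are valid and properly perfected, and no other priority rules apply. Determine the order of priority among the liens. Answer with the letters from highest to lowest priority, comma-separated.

D, A, B, C

First, effective dates: B's effective date is 17 November 2024, when work began; D was recorded within the 10-day window, so its effective date is the deed date 11 November 2024.
By effective date: D (11 November 2024), B (17 November 2024), A (22 April 2026), C (5 May 2026).
Because B would otherwise rank above A, the subordination swaps them.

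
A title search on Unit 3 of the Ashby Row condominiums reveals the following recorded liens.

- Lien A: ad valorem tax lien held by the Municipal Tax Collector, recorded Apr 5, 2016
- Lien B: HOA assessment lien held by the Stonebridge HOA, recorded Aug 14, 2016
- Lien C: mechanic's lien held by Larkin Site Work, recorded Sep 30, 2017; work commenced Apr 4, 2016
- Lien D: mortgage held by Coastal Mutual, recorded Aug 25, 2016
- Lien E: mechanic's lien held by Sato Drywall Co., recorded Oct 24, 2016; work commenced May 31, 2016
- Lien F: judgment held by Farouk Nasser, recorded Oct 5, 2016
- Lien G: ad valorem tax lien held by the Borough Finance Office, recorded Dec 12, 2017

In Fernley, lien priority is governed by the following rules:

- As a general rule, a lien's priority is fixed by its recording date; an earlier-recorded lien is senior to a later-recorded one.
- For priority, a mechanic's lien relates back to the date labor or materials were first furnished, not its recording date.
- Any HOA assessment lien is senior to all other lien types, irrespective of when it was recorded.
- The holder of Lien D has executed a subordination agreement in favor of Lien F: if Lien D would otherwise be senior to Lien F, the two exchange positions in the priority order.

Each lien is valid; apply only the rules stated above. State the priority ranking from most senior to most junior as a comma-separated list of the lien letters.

First, effective dates: C relates back to Apr 4, 2016 (work commenced); E relates back to May 31, 2016 (work commenced).
B is an HOA assessment lien, so it outranks all other liens regardless of date.
Ordering the rest by effective date: C (Apr 4, 2016), A (Apr 5, 2016), E (May 31, 2016), D (Aug 25, 2016), F (Oct 5, 2016), G (Dec 12, 2017).
Because D would otherwise rank above F, the subordination swaps them.

B, C, A, E, F, D, G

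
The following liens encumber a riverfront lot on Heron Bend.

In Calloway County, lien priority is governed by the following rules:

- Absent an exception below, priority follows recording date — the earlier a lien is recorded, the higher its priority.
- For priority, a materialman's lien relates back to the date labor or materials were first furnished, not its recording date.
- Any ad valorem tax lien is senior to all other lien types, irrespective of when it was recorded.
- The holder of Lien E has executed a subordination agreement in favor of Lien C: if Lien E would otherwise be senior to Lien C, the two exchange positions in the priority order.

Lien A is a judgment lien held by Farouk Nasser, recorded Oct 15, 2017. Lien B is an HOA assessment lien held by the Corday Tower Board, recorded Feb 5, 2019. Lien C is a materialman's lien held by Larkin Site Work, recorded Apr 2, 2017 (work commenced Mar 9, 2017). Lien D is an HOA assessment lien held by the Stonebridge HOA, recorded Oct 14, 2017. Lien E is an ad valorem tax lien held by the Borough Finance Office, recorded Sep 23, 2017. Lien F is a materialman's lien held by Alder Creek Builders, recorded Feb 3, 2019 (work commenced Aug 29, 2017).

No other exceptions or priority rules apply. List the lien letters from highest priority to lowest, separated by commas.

First, effective dates: C relates back to Mar 9, 2017 (work commenced); F is treated as recorded Aug 29, 2017, the work-commencement date.
E, as an ad valorem tax lien, has superpriority and ranks first.
Remaining liens by effective date: C (Mar 9, 2017), F (Aug 29, 2017), D (Oct 14, 2017), A (Oct 15, 2017), B (Feb 5, 2019).
E is senior to C before the subordination, so the two trade places.

C, E, F, D, A, B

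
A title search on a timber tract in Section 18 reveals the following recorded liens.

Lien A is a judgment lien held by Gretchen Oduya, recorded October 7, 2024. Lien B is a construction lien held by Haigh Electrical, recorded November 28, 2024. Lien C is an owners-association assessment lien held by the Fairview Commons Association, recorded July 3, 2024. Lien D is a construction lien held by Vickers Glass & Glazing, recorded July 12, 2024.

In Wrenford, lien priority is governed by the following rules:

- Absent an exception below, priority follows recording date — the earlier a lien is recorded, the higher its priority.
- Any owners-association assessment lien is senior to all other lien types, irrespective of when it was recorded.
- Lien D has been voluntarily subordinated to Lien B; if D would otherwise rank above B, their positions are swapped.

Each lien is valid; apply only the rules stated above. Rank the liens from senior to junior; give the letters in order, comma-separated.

C, B, A, D

C, as an owners-association assessment lien, has superpriority and ranks first.
Among the remaining liens, by effective date: D (July 12, 2024), A (October 7, 2024), B (November 28, 2024).
D is senior to B before the subordination, so the two trade places.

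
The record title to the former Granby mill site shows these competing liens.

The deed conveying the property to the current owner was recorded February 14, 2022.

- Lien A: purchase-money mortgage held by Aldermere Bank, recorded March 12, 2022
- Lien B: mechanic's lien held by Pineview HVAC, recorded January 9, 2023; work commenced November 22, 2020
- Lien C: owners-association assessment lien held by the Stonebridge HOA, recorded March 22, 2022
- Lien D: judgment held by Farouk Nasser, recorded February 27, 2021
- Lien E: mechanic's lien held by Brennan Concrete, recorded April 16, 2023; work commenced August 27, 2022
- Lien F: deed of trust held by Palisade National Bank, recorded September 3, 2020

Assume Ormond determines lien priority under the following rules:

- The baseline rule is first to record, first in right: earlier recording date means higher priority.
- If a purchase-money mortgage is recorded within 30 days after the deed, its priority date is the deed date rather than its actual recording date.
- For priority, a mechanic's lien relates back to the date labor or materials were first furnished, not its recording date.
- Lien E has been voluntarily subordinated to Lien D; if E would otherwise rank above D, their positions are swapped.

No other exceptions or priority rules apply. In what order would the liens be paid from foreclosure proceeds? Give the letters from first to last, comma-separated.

F, B, D, A, C, E

First, effective dates: A relates back to the deed date February 14, 2022; B is treated as recorded November 22, 2020, the work-commencement date; E is treated as recorded August 27, 2022, the work-commencement date.
Ordering by effective date: F (September 3, 2020), B (November 22, 2020), D (February 27, 2021), A (February 14, 2022), C (March 22, 2022), E (August 27, 2022).
E already ranks below D; the subordination has no effect.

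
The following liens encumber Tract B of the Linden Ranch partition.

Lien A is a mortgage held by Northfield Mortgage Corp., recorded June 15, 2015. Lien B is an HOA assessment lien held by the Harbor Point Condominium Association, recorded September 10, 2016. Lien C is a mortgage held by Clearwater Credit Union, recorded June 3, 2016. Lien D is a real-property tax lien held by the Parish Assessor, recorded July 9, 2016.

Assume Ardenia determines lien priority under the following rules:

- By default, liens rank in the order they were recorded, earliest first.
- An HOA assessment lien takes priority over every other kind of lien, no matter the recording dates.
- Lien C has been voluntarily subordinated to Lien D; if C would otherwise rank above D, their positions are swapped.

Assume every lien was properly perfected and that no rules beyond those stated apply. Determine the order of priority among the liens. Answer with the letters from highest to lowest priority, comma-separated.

B, A, D, C

As an HOA assessment lien, B is senior to every other lien.
Remaining liens by effective date: A (June 15, 2015), C (June 3, 2016), D (July 9, 2016).
C would otherwise be senior to D, so under the subordination agreement C and D exchange positions.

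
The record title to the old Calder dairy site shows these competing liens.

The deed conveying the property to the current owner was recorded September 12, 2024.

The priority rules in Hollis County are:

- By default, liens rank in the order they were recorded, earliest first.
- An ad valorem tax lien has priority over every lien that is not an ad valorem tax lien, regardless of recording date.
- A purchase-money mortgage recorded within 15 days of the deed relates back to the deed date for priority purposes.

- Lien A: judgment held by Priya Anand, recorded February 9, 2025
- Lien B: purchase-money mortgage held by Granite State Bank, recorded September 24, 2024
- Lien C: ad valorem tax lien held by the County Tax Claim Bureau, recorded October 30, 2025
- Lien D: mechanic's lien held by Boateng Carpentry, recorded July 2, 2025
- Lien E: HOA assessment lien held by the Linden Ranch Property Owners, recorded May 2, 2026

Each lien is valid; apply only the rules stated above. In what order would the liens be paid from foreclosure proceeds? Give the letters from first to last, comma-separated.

First, effective dates: B relates back to the deed date September 12, 2024.
C is an ad valorem tax lien and takes priority over every other lien.
Among the remaining liens, by effective date: B (September 12, 2024), A (February 9, 2025), D (July 2, 2025), E (May 2, 2026).

C, B, A, D, E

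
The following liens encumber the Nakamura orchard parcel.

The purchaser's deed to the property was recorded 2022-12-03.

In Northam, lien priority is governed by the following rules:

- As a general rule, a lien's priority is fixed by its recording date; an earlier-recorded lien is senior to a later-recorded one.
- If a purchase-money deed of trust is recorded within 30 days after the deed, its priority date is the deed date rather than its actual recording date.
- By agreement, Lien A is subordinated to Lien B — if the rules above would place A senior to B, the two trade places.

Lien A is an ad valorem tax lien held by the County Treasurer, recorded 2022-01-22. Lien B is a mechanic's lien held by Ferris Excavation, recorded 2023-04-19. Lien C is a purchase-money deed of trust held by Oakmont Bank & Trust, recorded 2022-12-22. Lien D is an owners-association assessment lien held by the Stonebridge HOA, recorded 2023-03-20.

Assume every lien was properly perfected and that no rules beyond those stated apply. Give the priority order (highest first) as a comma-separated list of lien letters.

B, C, D, A

Effective dates after the stated exceptions: C relates back to the deed date 2022-12-03.
By effective date: A (2022-01-22), C (2022-12-03), D (2023-03-20), B (2023-04-19).
A is senior to B before the subordination, so the two trade places.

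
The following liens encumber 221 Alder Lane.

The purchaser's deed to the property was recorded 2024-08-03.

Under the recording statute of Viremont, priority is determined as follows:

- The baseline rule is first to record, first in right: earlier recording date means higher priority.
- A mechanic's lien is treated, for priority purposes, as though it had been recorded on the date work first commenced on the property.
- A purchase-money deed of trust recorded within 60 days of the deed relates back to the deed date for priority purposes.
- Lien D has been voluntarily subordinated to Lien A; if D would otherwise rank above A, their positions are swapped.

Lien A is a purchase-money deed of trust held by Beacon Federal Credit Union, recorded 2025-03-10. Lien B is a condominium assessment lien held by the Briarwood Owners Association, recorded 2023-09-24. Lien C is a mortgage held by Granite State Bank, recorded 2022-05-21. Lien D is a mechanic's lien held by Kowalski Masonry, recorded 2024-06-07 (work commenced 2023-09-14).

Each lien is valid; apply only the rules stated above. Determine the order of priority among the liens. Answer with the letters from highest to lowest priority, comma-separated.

C, A, B, D

Adjusting effective dates: A missed the 60-day window (219 days after the deed), so its recording date stands; D's effective date is 2023-09-14, when work began.
Ordering by effective date: C (2022-05-21), D (2023-09-14), B (2023-09-24), A (2025-03-10).
D would otherwise be senior to A, so under the subordination agreement D and A exchange positions.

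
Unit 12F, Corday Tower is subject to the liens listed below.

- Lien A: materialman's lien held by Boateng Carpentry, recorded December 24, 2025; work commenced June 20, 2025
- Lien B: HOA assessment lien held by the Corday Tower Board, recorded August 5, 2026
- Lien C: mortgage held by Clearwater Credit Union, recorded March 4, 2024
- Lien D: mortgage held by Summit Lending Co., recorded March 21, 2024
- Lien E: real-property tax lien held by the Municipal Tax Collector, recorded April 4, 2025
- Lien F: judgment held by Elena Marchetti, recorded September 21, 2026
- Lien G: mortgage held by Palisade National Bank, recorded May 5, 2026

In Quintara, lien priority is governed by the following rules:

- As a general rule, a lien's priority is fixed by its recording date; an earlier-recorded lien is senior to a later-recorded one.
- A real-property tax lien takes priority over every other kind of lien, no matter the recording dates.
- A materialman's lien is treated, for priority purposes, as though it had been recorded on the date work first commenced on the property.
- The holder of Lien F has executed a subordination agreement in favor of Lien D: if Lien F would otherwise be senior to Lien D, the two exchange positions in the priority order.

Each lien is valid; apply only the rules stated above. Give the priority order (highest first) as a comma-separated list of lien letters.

E, C, D, A, G, B, F

Effective dates: A is treated as recorded June 20, 2025, the work-commencement date.
As a real-property tax lien, E is senior to every other lien.
Remaining liens by effective date: C (March 4, 2024), D (March 21, 2024), A (June 20, 2025), G (May 5, 2026), B (August 5, 2026), F (September 21, 2026).
F is already junior to D, so the subordination agreement changes nothing.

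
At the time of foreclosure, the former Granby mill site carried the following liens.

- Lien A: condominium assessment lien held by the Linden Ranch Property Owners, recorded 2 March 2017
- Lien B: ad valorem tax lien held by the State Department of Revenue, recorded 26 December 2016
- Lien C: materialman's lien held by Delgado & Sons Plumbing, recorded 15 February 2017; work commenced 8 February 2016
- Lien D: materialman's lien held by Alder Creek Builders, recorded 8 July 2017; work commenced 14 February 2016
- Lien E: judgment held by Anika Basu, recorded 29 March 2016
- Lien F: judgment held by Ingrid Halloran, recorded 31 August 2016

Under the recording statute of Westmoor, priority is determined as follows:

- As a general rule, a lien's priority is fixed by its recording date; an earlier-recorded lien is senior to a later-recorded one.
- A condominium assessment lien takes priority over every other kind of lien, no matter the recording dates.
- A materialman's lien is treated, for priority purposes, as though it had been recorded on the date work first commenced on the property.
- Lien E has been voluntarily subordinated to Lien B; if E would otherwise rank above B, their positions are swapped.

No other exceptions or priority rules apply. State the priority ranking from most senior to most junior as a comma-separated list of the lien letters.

First, effective dates: C's effective date is 8 February 2016, when work began; D relates back to 14 February 2016 (work commenced).
A is a condominium assessment lien, so it outranks all other liens regardless of date.
Among the remaining liens, by effective date: C (8 February 2016), D (14 February 2016), E (29 March 2016), F (31 August 2016), B (26 December 2016).
E would otherwise be senior to B, so under the subordination agreement E and B exchange positions.

A, C, D, B, F, E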